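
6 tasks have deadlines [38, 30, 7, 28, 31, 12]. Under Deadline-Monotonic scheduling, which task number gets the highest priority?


Sort tasks by relative deadline (ascending):
  Task 3: deadline = 7
  Task 6: deadline = 12
  Task 4: deadline = 28
  Task 2: deadline = 30
  Task 5: deadline = 31
  Task 1: deadline = 38
Priority order (highest first): [3, 6, 4, 2, 5, 1]
Highest priority task = 3

3


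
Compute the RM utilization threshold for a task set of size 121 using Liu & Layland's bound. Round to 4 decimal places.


Compute 2^(1/121) = 1.0057449283
Subtract 1: 1.0057449283 - 1 = 0.0057449283
Multiply by n: 121 * 0.0057449283 = 0.6951363243
Round to 4 dp: 0.6951

0.6951


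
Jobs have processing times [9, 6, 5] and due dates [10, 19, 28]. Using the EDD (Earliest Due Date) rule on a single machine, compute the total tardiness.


Sort by due date (EDD order): [(9, 10), (6, 19), (5, 28)]
Compute completion times and tardiness:
  Job 1: p=9, d=10, C=9, tardiness=max(0,9-10)=0
  Job 2: p=6, d=19, C=15, tardiness=max(0,15-19)=0
  Job 3: p=5, d=28, C=20, tardiness=max(0,20-28)=0
Total tardiness = 0

0


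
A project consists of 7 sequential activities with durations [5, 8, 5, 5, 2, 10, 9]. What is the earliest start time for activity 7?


Activity 7 starts after activities 1 through 6 complete.
Predecessor durations: [5, 8, 5, 5, 2, 10]
ES = 5 + 8 + 5 + 5 + 2 + 10 = 35

35


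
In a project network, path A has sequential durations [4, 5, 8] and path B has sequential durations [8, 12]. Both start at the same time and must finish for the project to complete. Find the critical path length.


Path A total = 4 + 5 + 8 = 17
Path B total = 8 + 12 = 20
Critical path = longest path = max(17, 20) = 20

20


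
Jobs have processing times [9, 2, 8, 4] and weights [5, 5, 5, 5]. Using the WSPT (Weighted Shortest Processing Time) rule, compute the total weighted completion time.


Compute p/w ratios and sort ascending (WSPT): [(2, 5), (4, 5), (8, 5), (9, 5)]
Compute weighted completion times:
  Job (p=2,w=5): C=2, w*C=5*2=10
  Job (p=4,w=5): C=6, w*C=5*6=30
  Job (p=8,w=5): C=14, w*C=5*14=70
  Job (p=9,w=5): C=23, w*C=5*23=115
Total weighted completion time = 225

225


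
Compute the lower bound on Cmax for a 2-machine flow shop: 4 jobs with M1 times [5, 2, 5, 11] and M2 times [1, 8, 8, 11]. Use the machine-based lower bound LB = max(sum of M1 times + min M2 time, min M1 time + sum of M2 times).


LB1 = sum(M1 times) + min(M2 times) = 23 + 1 = 24
LB2 = min(M1 times) + sum(M2 times) = 2 + 28 = 30
Lower bound = max(LB1, LB2) = max(24, 30) = 30

30


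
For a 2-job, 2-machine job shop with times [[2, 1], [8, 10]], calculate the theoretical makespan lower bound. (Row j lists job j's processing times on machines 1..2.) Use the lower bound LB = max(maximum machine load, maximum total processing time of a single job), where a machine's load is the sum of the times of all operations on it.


Machine loads:
  Machine 1: 2 + 8 = 10
  Machine 2: 1 + 10 = 11
Max machine load = 11
Job totals:
  Job 1: 3
  Job 2: 18
Max job total = 18
Lower bound = max(11, 18) = 18

18


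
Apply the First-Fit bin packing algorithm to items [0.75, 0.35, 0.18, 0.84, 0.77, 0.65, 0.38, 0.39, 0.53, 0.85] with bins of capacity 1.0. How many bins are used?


Place items sequentially using First-Fit:
  Item 0.75 -> new Bin 1
  Item 0.35 -> new Bin 2
  Item 0.18 -> Bin 1 (now 0.93)
  Item 0.84 -> new Bin 3
  Item 0.77 -> new Bin 4
  Item 0.65 -> Bin 2 (now 1.0)
  Item 0.38 -> new Bin 5
  Item 0.39 -> Bin 5 (now 0.77)
  Item 0.53 -> new Bin 6
  Item 0.85 -> new Bin 7
Total bins used = 7

7


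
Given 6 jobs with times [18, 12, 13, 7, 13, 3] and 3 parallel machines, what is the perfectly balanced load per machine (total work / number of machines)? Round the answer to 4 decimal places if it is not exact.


Total processing time = 18 + 12 + 13 + 7 + 13 + 3 = 66
Number of machines = 3
Ideal balanced load = 66 / 3 = 22.0

22.0


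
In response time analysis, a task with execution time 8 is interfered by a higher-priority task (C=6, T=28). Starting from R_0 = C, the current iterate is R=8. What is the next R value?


R_next = C + ceil(R_prev / T_hp) * C_hp
ceil(8 / 28) = ceil(0.2857) = 1
Interference = 1 * 6 = 6
R_next = 8 + 6 = 14

14


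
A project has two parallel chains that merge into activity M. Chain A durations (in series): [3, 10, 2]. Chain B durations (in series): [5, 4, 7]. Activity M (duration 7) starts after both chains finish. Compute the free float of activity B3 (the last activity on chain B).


ES(B3) = sum of predecessors on chain B = 9
EF(B3) = ES + duration = 9 + 7 = 16
Successor of B3 is M. ES(M) = max(sum(A), sum(B)) = max(15, 16) = 16
Free float = ES(successor) - EF(current) = 16 - 16 = 0

0


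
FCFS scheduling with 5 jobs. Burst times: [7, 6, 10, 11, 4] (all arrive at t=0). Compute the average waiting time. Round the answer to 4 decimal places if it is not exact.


FCFS order (as given): [7, 6, 10, 11, 4]
Waiting times:
  Job 1: wait = 0
  Job 2: wait = 7
  Job 3: wait = 13
  Job 4: wait = 23
  Job 5: wait = 34
Sum of waiting times = 77
Average waiting time = 77/5 = 15.4

15.4


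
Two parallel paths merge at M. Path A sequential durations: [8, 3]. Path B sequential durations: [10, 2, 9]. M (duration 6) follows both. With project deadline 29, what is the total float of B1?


Forward pass: ES(B1) = sum of predecessors on chain B = 0
EF = ES + duration = 0 + 10 = 10
Backward pass: LF(M) = deadline = 29; LS(M) = 29 - 6 = 23
LF(B1) = LS(M) - sum(successors on chain B) = 23 - 11 = 12
LS = LF - duration = 12 - 10 = 2
Total float = LS - ES = 2 - 0 = 2

2


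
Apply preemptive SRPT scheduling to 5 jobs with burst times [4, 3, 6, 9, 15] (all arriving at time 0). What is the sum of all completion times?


Since all jobs arrive at t=0, SRPT equals SPT ordering.
SPT order: [3, 4, 6, 9, 15]
Completion times:
  Job 1: p=3, C=3
  Job 2: p=4, C=7
  Job 3: p=6, C=13
  Job 4: p=9, C=22
  Job 5: p=15, C=37
Total completion time = 3 + 7 + 13 + 22 + 37 = 82

82


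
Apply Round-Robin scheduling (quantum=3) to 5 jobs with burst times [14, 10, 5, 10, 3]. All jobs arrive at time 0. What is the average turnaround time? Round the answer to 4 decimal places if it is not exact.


Time quantum = 3
Execution trace:
  J1 runs 3 units, time = 3
  J2 runs 3 units, time = 6
  J3 runs 3 units, time = 9
  J4 runs 3 units, time = 12
  J5 runs 3 units, time = 15
  J1 runs 3 units, time = 18
  J2 runs 3 units, time = 21
  J3 runs 2 units, time = 23
  J4 runs 3 units, time = 26
  J1 runs 3 units, time = 29
  J2 runs 3 units, time = 32
  J4 runs 3 units, time = 35
  J1 runs 3 units, time = 38
  J2 runs 1 units, time = 39
  J4 runs 1 units, time = 40
  J1 runs 2 units, time = 42
Finish times: [42, 39, 23, 40, 15]
Average turnaround = 159/5 = 31.8

31.8


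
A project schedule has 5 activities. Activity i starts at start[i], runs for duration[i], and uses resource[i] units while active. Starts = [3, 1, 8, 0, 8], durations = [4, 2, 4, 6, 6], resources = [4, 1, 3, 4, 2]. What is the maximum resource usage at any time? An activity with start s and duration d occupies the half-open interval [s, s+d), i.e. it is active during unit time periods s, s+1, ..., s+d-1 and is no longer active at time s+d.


Each activity i is active on [start_i, start_i + duration_i).
Compute total resource usage per time slot:
  t=0: active resources = [4], total = 4
  t=1: active resources = [1, 4], total = 5
  t=2: active resources = [1, 4], total = 5
  t=3: active resources = [4, 4], total = 8
  t=4: active resources = [4, 4], total = 8
  t=5: active resources = [4, 4], total = 8
  t=6: active resources = [4], total = 4
  t=7: active resources = [], total = 0
  t=8: active resources = [3, 2], total = 5
  t=9: active resources = [3, 2], total = 5
  t=10: active resources = [3, 2], total = 5
  t=11: active resources = [3, 2], total = 5
  t=12: active resources = [2], total = 2
  t=13: active resources = [2], total = 2
Peak resource demand = 8

8


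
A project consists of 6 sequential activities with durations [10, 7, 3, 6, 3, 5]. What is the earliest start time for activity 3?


Activity 3 starts after activities 1 through 2 complete.
Predecessor durations: [10, 7]
ES = 10 + 7 = 17

17


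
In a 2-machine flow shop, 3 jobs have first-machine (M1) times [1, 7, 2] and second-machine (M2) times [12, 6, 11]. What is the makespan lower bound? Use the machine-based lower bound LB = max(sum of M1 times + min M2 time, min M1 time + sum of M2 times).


LB1 = sum(M1 times) + min(M2 times) = 10 + 6 = 16
LB2 = min(M1 times) + sum(M2 times) = 1 + 29 = 30
Lower bound = max(LB1, LB2) = max(16, 30) = 30

30


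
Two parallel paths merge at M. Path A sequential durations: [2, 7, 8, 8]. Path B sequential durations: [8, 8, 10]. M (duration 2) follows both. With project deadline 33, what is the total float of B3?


Forward pass: ES(B3) = sum of predecessors on chain B = 16
EF = ES + duration = 16 + 10 = 26
Backward pass: LF(M) = deadline = 33; LS(M) = 33 - 2 = 31
LF(B3) = LS(M) - sum(successors on chain B) = 31 - 0 = 31
LS = LF - duration = 31 - 10 = 21
Total float = LS - ES = 21 - 16 = 5

5


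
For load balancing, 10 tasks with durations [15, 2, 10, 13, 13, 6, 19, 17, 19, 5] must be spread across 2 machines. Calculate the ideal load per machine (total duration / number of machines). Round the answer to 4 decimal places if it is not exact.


Total processing time = 15 + 2 + 10 + 13 + 13 + 6 + 19 + 17 + 19 + 5 = 119
Number of machines = 2
Ideal balanced load = 119 / 2 = 59.5

59.5


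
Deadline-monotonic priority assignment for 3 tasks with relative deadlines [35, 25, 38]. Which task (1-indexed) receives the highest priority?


Sort tasks by relative deadline (ascending):
  Task 2: deadline = 25
  Task 1: deadline = 35
  Task 3: deadline = 38
Priority order (highest first): [2, 1, 3]
Highest priority task = 2

2


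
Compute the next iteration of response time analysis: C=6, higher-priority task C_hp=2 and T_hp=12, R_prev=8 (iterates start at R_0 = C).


R_next = C + ceil(R_prev / T_hp) * C_hp
ceil(8 / 12) = ceil(0.6667) = 1
Interference = 1 * 2 = 2
R_next = 6 + 2 = 8
R_next = R_prev, so the iteration has converged (response time = 8).

8


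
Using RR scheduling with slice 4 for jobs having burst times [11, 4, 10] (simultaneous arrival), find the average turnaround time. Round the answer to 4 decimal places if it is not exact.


Time quantum = 4
Execution trace:
  J1 runs 4 units, time = 4
  J2 runs 4 units, time = 8
  J3 runs 4 units, time = 12
  J1 runs 4 units, time = 16
  J3 runs 4 units, time = 20
  J1 runs 3 units, time = 23
  J3 runs 2 units, time = 25
Finish times: [23, 8, 25]
Average turnaround = 56/3 = 18.6667

18.6667


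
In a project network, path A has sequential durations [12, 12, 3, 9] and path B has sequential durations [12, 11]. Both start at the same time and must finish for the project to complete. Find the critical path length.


Path A total = 12 + 12 + 3 + 9 = 36
Path B total = 12 + 11 = 23
Critical path = longest path = max(36, 23) = 36

36


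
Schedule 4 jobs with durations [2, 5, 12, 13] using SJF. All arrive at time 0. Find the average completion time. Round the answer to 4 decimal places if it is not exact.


SJF order (ascending): [2, 5, 12, 13]
Completion times:
  Job 1: burst=2, C=2
  Job 2: burst=5, C=7
  Job 3: burst=12, C=19
  Job 4: burst=13, C=32
Average completion = 60/4 = 15.0

15.0


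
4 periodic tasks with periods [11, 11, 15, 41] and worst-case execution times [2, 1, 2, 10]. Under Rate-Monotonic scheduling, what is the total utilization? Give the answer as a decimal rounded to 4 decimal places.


Compute individual utilizations (exact fractions):
  Task 1: C/T = 2/11 (approx. 0.1818)
  Task 2: C/T = 1/11 (approx. 0.0909)
  Task 3: C/T = 2/15 (approx. 0.1333)
  Task 4: C/T = 10/41 (approx. 0.2439)
Total utilization U = 2/11 + 1/11 + 2/15 + 10/41 = 4397/6765
Rounded to 4 decimal places: U = 0.6500
RM (Liu & Layland) bound for 4 tasks = 0.756828; compare with U = 4397/6765 (approx. 0.649963)
U <= bound, so schedulable by RM sufficient condition.

0.6500


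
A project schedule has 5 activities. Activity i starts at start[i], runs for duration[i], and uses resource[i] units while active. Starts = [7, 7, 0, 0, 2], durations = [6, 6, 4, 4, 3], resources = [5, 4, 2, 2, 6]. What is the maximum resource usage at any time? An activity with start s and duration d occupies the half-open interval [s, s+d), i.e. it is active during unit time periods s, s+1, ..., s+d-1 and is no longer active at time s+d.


Each activity i is active on [start_i, start_i + duration_i).
Compute total resource usage per time slot:
  t=0: active resources = [2, 2], total = 4
  t=1: active resources = [2, 2], total = 4
  t=2: active resources = [2, 2, 6], total = 10
  t=3: active resources = [2, 2, 6], total = 10
  t=4: active resources = [6], total = 6
  t=5: active resources = [], total = 0
  t=6: active resources = [], total = 0
  t=7: active resources = [5, 4], total = 9
  t=8: active resources = [5, 4], total = 9
  t=9: active resources = [5, 4], total = 9
  t=10: active resources = [5, 4], total = 9
  t=11: active resources = [5, 4], total = 9
  t=12: active resources = [5, 4], total = 9
Peak resource demand = 10

10


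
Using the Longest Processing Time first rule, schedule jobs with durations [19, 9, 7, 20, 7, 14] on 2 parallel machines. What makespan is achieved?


Sort jobs in decreasing order (LPT): [20, 19, 14, 9, 7, 7]
Assign each job to the least loaded machine:
  Machine 1: jobs [20, 9, 7], load = 36
  Machine 2: jobs [19, 14, 7], load = 40
Makespan = max load = 40

40


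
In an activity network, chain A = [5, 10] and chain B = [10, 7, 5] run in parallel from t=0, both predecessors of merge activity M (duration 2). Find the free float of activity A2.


ES(A2) = sum of predecessors on chain A = 5
EF(A2) = ES + duration = 5 + 10 = 15
Successor of A2 is M. ES(M) = max(sum(A), sum(B)) = max(15, 22) = 22
Free float = ES(successor) - EF(current) = 22 - 15 = 7

7


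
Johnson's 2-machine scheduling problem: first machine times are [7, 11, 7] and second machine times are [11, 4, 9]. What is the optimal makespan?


Apply Johnson's rule:
  Group 1 (a <= b): [(1, 7, 11), (3, 7, 9)]
  Group 2 (a > b): [(2, 11, 4)]
Optimal job order: [1, 3, 2]
Schedule:
  Job 1: M1 done at 7, M2 done at 18
  Job 3: M1 done at 14, M2 done at 27
  Job 2: M1 done at 25, M2 done at 31
Makespan = 31

31


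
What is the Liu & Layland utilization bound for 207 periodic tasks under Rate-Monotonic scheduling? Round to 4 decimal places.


Compute 2^(1/207) = 1.0033541497
Subtract 1: 1.0033541497 - 1 = 0.0033541497
Multiply by n: 207 * 0.0033541497 = 0.6943089879
Round to 4 dp: 0.6943

0.6943


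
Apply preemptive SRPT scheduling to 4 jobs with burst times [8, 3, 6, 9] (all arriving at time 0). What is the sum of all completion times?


Since all jobs arrive at t=0, SRPT equals SPT ordering.
SPT order: [3, 6, 8, 9]
Completion times:
  Job 1: p=3, C=3
  Job 2: p=6, C=9
  Job 3: p=8, C=17
  Job 4: p=9, C=26
Total completion time = 3 + 9 + 17 + 26 = 55

55


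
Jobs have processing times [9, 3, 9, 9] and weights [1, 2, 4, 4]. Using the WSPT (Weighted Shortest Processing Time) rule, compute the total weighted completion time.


Compute p/w ratios and sort ascending (WSPT): [(3, 2), (9, 4), (9, 4), (9, 1)]
Compute weighted completion times:
  Job (p=3,w=2): C=3, w*C=2*3=6
  Job (p=9,w=4): C=12, w*C=4*12=48
  Job (p=9,w=4): C=21, w*C=4*21=84
  Job (p=9,w=1): C=30, w*C=1*30=30
Total weighted completion time = 168

168


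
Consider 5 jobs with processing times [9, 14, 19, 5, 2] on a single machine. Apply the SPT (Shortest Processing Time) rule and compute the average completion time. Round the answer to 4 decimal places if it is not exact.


Sort jobs by processing time (SPT order): [2, 5, 9, 14, 19]
Compute completion times sequentially:
  Job 1: processing = 2, completes at 2
  Job 2: processing = 5, completes at 7
  Job 3: processing = 9, completes at 16
  Job 4: processing = 14, completes at 30
  Job 5: processing = 19, completes at 49
Sum of completion times = 104
Average completion time = 104/5 = 20.8

20.8


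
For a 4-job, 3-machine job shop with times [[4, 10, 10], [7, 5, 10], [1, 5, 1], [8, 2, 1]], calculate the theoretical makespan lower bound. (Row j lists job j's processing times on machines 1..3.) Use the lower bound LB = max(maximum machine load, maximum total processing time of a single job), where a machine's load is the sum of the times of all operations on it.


Machine loads:
  Machine 1: 4 + 7 + 1 + 8 = 20
  Machine 2: 10 + 5 + 5 + 2 = 22
  Machine 3: 10 + 10 + 1 + 1 = 22
Max machine load = 22
Job totals:
  Job 1: 24
  Job 2: 22
  Job 3: 7
  Job 4: 11
Max job total = 24
Lower bound = max(22, 24) = 24

24


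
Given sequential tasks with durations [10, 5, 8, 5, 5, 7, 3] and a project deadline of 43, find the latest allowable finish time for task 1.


LF(activity 1) = deadline - sum of successor durations
Successors: activities 2 through 7 with durations [5, 8, 5, 5, 7, 3]
Sum of successor durations = 33
LF = 43 - 33 = 10

10


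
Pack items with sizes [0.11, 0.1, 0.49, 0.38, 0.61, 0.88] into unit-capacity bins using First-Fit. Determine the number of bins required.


Place items sequentially using First-Fit:
  Item 0.11 -> new Bin 1
  Item 0.1 -> Bin 1 (now 0.21)
  Item 0.49 -> Bin 1 (now 0.7)
  Item 0.38 -> new Bin 2
  Item 0.61 -> Bin 2 (now 0.99)
  Item 0.88 -> new Bin 3
Total bins used = 3

3


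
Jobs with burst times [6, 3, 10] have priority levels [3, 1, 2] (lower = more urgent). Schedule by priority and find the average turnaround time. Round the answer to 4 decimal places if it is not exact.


Sort by priority (ascending = highest first):
Order: [(1, 3), (2, 10), (3, 6)]
Completion times:
  Priority 1, burst=3, C=3
  Priority 2, burst=10, C=13
  Priority 3, burst=6, C=19
Average turnaround = 35/3 = 11.6667

11.6667


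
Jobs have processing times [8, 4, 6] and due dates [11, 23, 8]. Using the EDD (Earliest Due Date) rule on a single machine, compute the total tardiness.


Sort by due date (EDD order): [(6, 8), (8, 11), (4, 23)]
Compute completion times and tardiness:
  Job 1: p=6, d=8, C=6, tardiness=max(0,6-8)=0
  Job 2: p=8, d=11, C=14, tardiness=max(0,14-11)=3
  Job 3: p=4, d=23, C=18, tardiness=max(0,18-23)=0
Total tardiness = 3

3


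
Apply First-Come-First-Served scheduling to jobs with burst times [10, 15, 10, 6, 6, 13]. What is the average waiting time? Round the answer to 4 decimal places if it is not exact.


FCFS order (as given): [10, 15, 10, 6, 6, 13]
Waiting times:
  Job 1: wait = 0
  Job 2: wait = 10
  Job 3: wait = 25
  Job 4: wait = 35
  Job 5: wait = 41
  Job 6: wait = 47
Sum of waiting times = 158
Average waiting time = 158/6 = 26.3333

26.3333


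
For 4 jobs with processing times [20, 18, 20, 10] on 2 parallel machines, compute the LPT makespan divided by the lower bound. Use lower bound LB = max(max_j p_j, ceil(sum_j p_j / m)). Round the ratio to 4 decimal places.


LPT order: [20, 20, 18, 10]
Machine loads after assignment: [38, 30]
LPT makespan = 38
Lower bound = max(max_job, ceil(total/2)) = max(20, 34) = 34
Ratio = 38 / 34 = 1.1176

1.1176


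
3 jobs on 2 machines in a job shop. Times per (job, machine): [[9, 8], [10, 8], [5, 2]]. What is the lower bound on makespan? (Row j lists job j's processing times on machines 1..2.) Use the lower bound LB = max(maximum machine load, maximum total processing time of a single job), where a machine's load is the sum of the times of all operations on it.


Machine loads:
  Machine 1: 9 + 10 + 5 = 24
  Machine 2: 8 + 8 + 2 = 18
Max machine load = 24
Job totals:
  Job 1: 17
  Job 2: 18
  Job 3: 7
Max job total = 18
Lower bound = max(24, 18) = 24

24


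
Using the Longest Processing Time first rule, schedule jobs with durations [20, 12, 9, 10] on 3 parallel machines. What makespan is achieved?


Sort jobs in decreasing order (LPT): [20, 12, 10, 9]
Assign each job to the least loaded machine:
  Machine 1: jobs [20], load = 20
  Machine 2: jobs [12], load = 12
  Machine 3: jobs [10, 9], load = 19
Makespan = max load = 20

20


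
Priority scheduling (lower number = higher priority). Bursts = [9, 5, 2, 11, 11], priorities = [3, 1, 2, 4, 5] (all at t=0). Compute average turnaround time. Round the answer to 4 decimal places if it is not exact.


Sort by priority (ascending = highest first):
Order: [(1, 5), (2, 2), (3, 9), (4, 11), (5, 11)]
Completion times:
  Priority 1, burst=5, C=5
  Priority 2, burst=2, C=7
  Priority 3, burst=9, C=16
  Priority 4, burst=11, C=27
  Priority 5, burst=11, C=38
Average turnaround = 93/5 = 18.6

18.6


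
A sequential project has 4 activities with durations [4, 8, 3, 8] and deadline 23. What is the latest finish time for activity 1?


LF(activity 1) = deadline - sum of successor durations
Successors: activities 2 through 4 with durations [8, 3, 8]
Sum of successor durations = 19
LF = 23 - 19 = 4

4


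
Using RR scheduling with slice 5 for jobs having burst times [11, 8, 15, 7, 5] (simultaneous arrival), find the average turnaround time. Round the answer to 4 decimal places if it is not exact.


Time quantum = 5
Execution trace:
  J1 runs 5 units, time = 5
  J2 runs 5 units, time = 10
  J3 runs 5 units, time = 15
  J4 runs 5 units, time = 20
  J5 runs 5 units, time = 25
  J1 runs 5 units, time = 30
  J2 runs 3 units, time = 33
  J3 runs 5 units, time = 38
  J4 runs 2 units, time = 40
  J1 runs 1 units, time = 41
  J3 runs 5 units, time = 46
Finish times: [41, 33, 46, 40, 25]
Average turnaround = 185/5 = 37.0

37.0


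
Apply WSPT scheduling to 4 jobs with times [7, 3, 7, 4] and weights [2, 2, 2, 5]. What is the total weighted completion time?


Compute p/w ratios and sort ascending (WSPT): [(4, 5), (3, 2), (7, 2), (7, 2)]
Compute weighted completion times:
  Job (p=4,w=5): C=4, w*C=5*4=20
  Job (p=3,w=2): C=7, w*C=2*7=14
  Job (p=7,w=2): C=14, w*C=2*14=28
  Job (p=7,w=2): C=21, w*C=2*21=42
Total weighted completion time = 104

104


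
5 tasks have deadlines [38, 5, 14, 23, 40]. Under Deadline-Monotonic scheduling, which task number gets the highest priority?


Sort tasks by relative deadline (ascending):
  Task 2: deadline = 5
  Task 3: deadline = 14
  Task 4: deadline = 23
  Task 1: deadline = 38
  Task 5: deadline = 40
Priority order (highest first): [2, 3, 4, 1, 5]
Highest priority task = 2

2


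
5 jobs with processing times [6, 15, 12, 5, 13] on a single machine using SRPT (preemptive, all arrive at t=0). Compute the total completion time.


Since all jobs arrive at t=0, SRPT equals SPT ordering.
SPT order: [5, 6, 12, 13, 15]
Completion times:
  Job 1: p=5, C=5
  Job 2: p=6, C=11
  Job 3: p=12, C=23
  Job 4: p=13, C=36
  Job 5: p=15, C=51
Total completion time = 5 + 11 + 23 + 36 + 51 = 126

126


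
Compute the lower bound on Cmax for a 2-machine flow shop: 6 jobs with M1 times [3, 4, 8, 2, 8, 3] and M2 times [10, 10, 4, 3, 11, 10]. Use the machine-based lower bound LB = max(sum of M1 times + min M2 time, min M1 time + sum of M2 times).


LB1 = sum(M1 times) + min(M2 times) = 28 + 3 = 31
LB2 = min(M1 times) + sum(M2 times) = 2 + 48 = 50
Lower bound = max(LB1, LB2) = max(31, 50) = 50

50


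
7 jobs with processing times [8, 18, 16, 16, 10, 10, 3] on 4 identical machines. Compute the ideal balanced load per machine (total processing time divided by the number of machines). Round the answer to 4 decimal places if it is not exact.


Total processing time = 8 + 18 + 16 + 16 + 10 + 10 + 3 = 81
Number of machines = 4
Ideal balanced load = 81 / 4 = 20.25

20.25


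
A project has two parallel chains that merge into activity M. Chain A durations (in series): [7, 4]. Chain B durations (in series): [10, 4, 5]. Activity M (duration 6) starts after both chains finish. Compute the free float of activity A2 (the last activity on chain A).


ES(A2) = sum of predecessors on chain A = 7
EF(A2) = ES + duration = 7 + 4 = 11
Successor of A2 is M. ES(M) = max(sum(A), sum(B)) = max(11, 19) = 19
Free float = ES(successor) - EF(current) = 19 - 11 = 8

8


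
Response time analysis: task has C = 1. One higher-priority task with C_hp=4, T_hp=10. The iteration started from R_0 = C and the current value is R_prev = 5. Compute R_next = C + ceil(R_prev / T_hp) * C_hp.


R_next = C + ceil(R_prev / T_hp) * C_hp
ceil(5 / 10) = ceil(0.5) = 1
Interference = 1 * 4 = 4
R_next = 1 + 4 = 5
R_next = R_prev, so the iteration has converged (response time = 5).

5


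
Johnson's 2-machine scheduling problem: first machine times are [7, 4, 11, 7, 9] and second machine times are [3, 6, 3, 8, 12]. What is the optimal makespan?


Apply Johnson's rule:
  Group 1 (a <= b): [(2, 4, 6), (4, 7, 8), (5, 9, 12)]
  Group 2 (a > b): [(1, 7, 3), (3, 11, 3)]
Optimal job order: [2, 4, 5, 1, 3]
Schedule:
  Job 2: M1 done at 4, M2 done at 10
  Job 4: M1 done at 11, M2 done at 19
  Job 5: M1 done at 20, M2 done at 32
  Job 1: M1 done at 27, M2 done at 35
  Job 3: M1 done at 38, M2 done at 41
Makespan = 41

41


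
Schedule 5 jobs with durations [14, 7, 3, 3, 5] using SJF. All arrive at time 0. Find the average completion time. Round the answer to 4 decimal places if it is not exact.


SJF order (ascending): [3, 3, 5, 7, 14]
Completion times:
  Job 1: burst=3, C=3
  Job 2: burst=3, C=6
  Job 3: burst=5, C=11
  Job 4: burst=7, C=18
  Job 5: burst=14, C=32
Average completion = 70/5 = 14.0

14.0


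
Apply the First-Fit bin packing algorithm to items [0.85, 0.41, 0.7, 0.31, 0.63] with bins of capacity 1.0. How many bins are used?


Place items sequentially using First-Fit:
  Item 0.85 -> new Bin 1
  Item 0.41 -> new Bin 2
  Item 0.7 -> new Bin 3
  Item 0.31 -> Bin 2 (now 0.72)
  Item 0.63 -> new Bin 4
Total bins used = 4

4


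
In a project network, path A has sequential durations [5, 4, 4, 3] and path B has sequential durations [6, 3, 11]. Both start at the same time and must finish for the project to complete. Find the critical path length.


Path A total = 5 + 4 + 4 + 3 = 16
Path B total = 6 + 3 + 11 = 20
Critical path = longest path = max(16, 20) = 20

20


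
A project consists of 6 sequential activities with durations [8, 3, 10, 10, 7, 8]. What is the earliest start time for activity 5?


Activity 5 starts after activities 1 through 4 complete.
Predecessor durations: [8, 3, 10, 10]
ES = 8 + 3 + 10 + 10 = 31

31


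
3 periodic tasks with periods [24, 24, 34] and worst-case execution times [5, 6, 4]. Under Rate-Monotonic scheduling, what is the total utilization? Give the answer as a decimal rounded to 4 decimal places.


Compute individual utilizations (exact fractions):
  Task 1: C/T = 5/24 (approx. 0.2083)
  Task 2: C/T = 6/24 = 1/4 (approx. 0.25)
  Task 3: C/T = 4/34 = 2/17 (approx. 0.1176)
Total utilization U = 5/24 + 1/4 + 2/17 = 235/408
Rounded to 4 decimal places: U = 0.5760
RM (Liu & Layland) bound for 3 tasks = 0.779763; compare with U = 235/408 (approx. 0.575980)
U <= bound, so schedulable by RM sufficient condition.

0.5760


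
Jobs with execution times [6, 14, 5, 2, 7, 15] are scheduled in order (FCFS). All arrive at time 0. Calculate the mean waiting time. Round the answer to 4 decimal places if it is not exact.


FCFS order (as given): [6, 14, 5, 2, 7, 15]
Waiting times:
  Job 1: wait = 0
  Job 2: wait = 6
  Job 3: wait = 20
  Job 4: wait = 25
  Job 5: wait = 27
  Job 6: wait = 34
Sum of waiting times = 112
Average waiting time = 112/6 = 18.6667

18.6667


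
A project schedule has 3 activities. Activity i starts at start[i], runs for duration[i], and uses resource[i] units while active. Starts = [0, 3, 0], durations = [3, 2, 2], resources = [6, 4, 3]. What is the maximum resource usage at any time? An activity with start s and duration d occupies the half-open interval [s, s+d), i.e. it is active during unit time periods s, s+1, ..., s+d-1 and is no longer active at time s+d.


Each activity i is active on [start_i, start_i + duration_i).
Compute total resource usage per time slot:
  t=0: active resources = [6, 3], total = 9
  t=1: active resources = [6, 3], total = 9
  t=2: active resources = [6], total = 6
  t=3: active resources = [4], total = 4
  t=4: active resources = [4], total = 4
Peak resource demand = 9

9


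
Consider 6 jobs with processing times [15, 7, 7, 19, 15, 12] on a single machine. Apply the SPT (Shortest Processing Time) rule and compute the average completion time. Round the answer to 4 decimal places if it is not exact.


Sort jobs by processing time (SPT order): [7, 7, 12, 15, 15, 19]
Compute completion times sequentially:
  Job 1: processing = 7, completes at 7
  Job 2: processing = 7, completes at 14
  Job 3: processing = 12, completes at 26
  Job 4: processing = 15, completes at 41
  Job 5: processing = 15, completes at 56
  Job 6: processing = 19, completes at 75
Sum of completion times = 219
Average completion time = 219/6 = 36.5

36.5


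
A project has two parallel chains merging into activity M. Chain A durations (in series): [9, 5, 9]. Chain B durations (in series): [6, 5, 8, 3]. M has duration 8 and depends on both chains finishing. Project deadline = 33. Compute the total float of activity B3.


Forward pass: ES(B3) = sum of predecessors on chain B = 11
EF = ES + duration = 11 + 8 = 19
Backward pass: LF(M) = deadline = 33; LS(M) = 33 - 8 = 25
LF(B3) = LS(M) - sum(successors on chain B) = 25 - 3 = 22
LS = LF - duration = 22 - 8 = 14
Total float = LS - ES = 14 - 11 = 3

3


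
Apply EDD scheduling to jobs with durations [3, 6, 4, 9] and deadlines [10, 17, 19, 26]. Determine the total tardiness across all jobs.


Sort by due date (EDD order): [(3, 10), (6, 17), (4, 19), (9, 26)]
Compute completion times and tardiness:
  Job 1: p=3, d=10, C=3, tardiness=max(0,3-10)=0
  Job 2: p=6, d=17, C=9, tardiness=max(0,9-17)=0
  Job 3: p=4, d=19, C=13, tardiness=max(0,13-19)=0
  Job 4: p=9, d=26, C=22, tardiness=max(0,22-26)=0
Total tardiness = 0

0


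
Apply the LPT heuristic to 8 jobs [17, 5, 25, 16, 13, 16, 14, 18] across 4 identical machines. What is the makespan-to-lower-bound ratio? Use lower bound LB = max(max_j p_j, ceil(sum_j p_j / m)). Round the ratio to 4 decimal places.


LPT order: [25, 18, 17, 16, 16, 14, 13, 5]
Machine loads after assignment: [30, 31, 31, 32]
LPT makespan = 32
Lower bound = max(max_job, ceil(total/4)) = max(25, 31) = 31
Ratio = 32 / 31 = 1.0323

1.0323


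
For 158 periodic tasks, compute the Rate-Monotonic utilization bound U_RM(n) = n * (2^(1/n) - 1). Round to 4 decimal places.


Compute 2^(1/158) = 1.0043966445
Subtract 1: 1.0043966445 - 1 = 0.0043966445
Multiply by n: 158 * 0.0043966445 = 0.6946698310
Round to 4 dp: 0.6947

0.6947


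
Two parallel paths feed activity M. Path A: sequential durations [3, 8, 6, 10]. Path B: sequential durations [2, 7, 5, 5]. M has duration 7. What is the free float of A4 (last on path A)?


ES(A4) = sum of predecessors on chain A = 17
EF(A4) = ES + duration = 17 + 10 = 27
Successor of A4 is M. ES(M) = max(sum(A), sum(B)) = max(27, 19) = 27
Free float = ES(successor) - EF(current) = 27 - 27 = 0

0


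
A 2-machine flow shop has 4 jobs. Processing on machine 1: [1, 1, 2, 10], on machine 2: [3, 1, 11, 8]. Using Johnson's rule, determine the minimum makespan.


Apply Johnson's rule:
  Group 1 (a <= b): [(1, 1, 3), (2, 1, 1), (3, 2, 11)]
  Group 2 (a > b): [(4, 10, 8)]
Optimal job order: [1, 2, 3, 4]
Schedule:
  Job 1: M1 done at 1, M2 done at 4
  Job 2: M1 done at 2, M2 done at 5
  Job 3: M1 done at 4, M2 done at 16
  Job 4: M1 done at 14, M2 done at 24
Makespan = 24

24


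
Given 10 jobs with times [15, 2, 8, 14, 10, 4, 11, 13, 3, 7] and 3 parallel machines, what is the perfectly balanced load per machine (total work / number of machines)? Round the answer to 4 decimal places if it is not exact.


Total processing time = 15 + 2 + 8 + 14 + 10 + 4 + 11 + 13 + 3 + 7 = 87
Number of machines = 3
Ideal balanced load = 87 / 3 = 29.0

29.0


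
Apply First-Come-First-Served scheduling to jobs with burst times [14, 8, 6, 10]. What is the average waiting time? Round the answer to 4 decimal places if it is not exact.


FCFS order (as given): [14, 8, 6, 10]
Waiting times:
  Job 1: wait = 0
  Job 2: wait = 14
  Job 3: wait = 22
  Job 4: wait = 28
Sum of waiting times = 64
Average waiting time = 64/4 = 16.0

16.0


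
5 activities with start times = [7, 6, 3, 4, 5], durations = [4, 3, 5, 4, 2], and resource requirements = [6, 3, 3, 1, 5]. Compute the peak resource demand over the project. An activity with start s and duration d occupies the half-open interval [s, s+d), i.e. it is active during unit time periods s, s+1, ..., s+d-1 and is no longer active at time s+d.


Each activity i is active on [start_i, start_i + duration_i).
Compute total resource usage per time slot:
  t=0: active resources = [], total = 0
  t=1: active resources = [], total = 0
  t=2: active resources = [], total = 0
  t=3: active resources = [3], total = 3
  t=4: active resources = [3, 1], total = 4
  t=5: active resources = [3, 1, 5], total = 9
  t=6: active resources = [3, 3, 1, 5], total = 12
  t=7: active resources = [6, 3, 3, 1], total = 13
  t=8: active resources = [6, 3], total = 9
  t=9: active resources = [6], total = 6
  t=10: active resources = [6], total = 6
Peak resource demand = 13

13


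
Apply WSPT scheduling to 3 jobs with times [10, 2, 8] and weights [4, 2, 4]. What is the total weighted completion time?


Compute p/w ratios and sort ascending (WSPT): [(2, 2), (8, 4), (10, 4)]
Compute weighted completion times:
  Job (p=2,w=2): C=2, w*C=2*2=4
  Job (p=8,w=4): C=10, w*C=4*10=40
  Job (p=10,w=4): C=20, w*C=4*20=80
Total weighted completion time = 124

124


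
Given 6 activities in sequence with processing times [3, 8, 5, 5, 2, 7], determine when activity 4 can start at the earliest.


Activity 4 starts after activities 1 through 3 complete.
Predecessor durations: [3, 8, 5]
ES = 3 + 8 + 5 = 16

16


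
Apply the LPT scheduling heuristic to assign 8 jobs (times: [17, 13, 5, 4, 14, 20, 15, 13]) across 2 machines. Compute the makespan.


Sort jobs in decreasing order (LPT): [20, 17, 15, 14, 13, 13, 5, 4]
Assign each job to the least loaded machine:
  Machine 1: jobs [20, 14, 13, 4], load = 51
  Machine 2: jobs [17, 15, 13, 5], load = 50
Makespan = max load = 51

51


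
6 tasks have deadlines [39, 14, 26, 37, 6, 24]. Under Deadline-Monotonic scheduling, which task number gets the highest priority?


Sort tasks by relative deadline (ascending):
  Task 5: deadline = 6
  Task 2: deadline = 14
  Task 6: deadline = 24
  Task 3: deadline = 26
  Task 4: deadline = 37
  Task 1: deadline = 39
Priority order (highest first): [5, 2, 6, 3, 4, 1]
Highest priority task = 5

5


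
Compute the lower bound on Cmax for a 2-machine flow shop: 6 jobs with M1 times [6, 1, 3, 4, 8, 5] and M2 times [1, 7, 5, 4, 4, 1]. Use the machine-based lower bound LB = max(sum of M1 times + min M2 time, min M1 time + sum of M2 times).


LB1 = sum(M1 times) + min(M2 times) = 27 + 1 = 28
LB2 = min(M1 times) + sum(M2 times) = 1 + 22 = 23
Lower bound = max(LB1, LB2) = max(28, 23) = 28

28


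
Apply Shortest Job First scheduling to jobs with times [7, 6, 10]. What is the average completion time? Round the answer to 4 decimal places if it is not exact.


SJF order (ascending): [6, 7, 10]
Completion times:
  Job 1: burst=6, C=6
  Job 2: burst=7, C=13
  Job 3: burst=10, C=23
Average completion = 42/3 = 14.0

14.0


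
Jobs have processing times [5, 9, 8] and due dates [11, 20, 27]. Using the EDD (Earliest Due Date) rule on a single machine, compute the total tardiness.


Sort by due date (EDD order): [(5, 11), (9, 20), (8, 27)]
Compute completion times and tardiness:
  Job 1: p=5, d=11, C=5, tardiness=max(0,5-11)=0
  Job 2: p=9, d=20, C=14, tardiness=max(0,14-20)=0
  Job 3: p=8, d=27, C=22, tardiness=max(0,22-27)=0
Total tardiness = 0

0


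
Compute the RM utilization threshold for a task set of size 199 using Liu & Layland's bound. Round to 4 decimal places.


Compute 2^(1/199) = 1.0034892249
Subtract 1: 1.0034892249 - 1 = 0.0034892249
Multiply by n: 199 * 0.0034892249 = 0.6943557551
Round to 4 dp: 0.6944

0.6944


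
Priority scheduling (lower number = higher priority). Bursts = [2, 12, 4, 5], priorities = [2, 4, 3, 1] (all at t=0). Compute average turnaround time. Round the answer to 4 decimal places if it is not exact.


Sort by priority (ascending = highest first):
Order: [(1, 5), (2, 2), (3, 4), (4, 12)]
Completion times:
  Priority 1, burst=5, C=5
  Priority 2, burst=2, C=7
  Priority 3, burst=4, C=11
  Priority 4, burst=12, C=23
Average turnaround = 46/4 = 11.5

11.5


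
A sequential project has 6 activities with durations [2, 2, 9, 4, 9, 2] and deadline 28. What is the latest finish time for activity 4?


LF(activity 4) = deadline - sum of successor durations
Successors: activities 5 through 6 with durations [9, 2]
Sum of successor durations = 11
LF = 28 - 11 = 17

17


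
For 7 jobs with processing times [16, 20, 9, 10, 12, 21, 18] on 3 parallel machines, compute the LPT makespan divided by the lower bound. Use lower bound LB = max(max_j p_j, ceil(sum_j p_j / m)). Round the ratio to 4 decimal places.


LPT order: [21, 20, 18, 16, 12, 10, 9]
Machine loads after assignment: [40, 32, 34]
LPT makespan = 40
Lower bound = max(max_job, ceil(total/3)) = max(21, 36) = 36
Ratio = 40 / 36 = 1.1111

1.1111


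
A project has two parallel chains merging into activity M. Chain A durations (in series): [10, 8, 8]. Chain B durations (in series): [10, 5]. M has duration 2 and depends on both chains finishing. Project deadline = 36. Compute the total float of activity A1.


Forward pass: ES(A1) = sum of predecessors on chain A = 0
EF = ES + duration = 0 + 10 = 10
Backward pass: LF(M) = deadline = 36; LS(M) = 36 - 2 = 34
LF(A1) = LS(M) - sum(successors on chain A) = 34 - 16 = 18
LS = LF - duration = 18 - 10 = 8
Total float = LS - ES = 8 - 0 = 8

8


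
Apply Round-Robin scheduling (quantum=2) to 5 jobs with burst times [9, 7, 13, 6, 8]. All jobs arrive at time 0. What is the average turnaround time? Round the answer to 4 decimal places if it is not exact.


Time quantum = 2
Execution trace:
  J1 runs 2 units, time = 2
  J2 runs 2 units, time = 4
  J3 runs 2 units, time = 6
  J4 runs 2 units, time = 8
  J5 runs 2 units, time = 10
  J1 runs 2 units, time = 12
  J2 runs 2 units, time = 14
  J3 runs 2 units, time = 16
  J4 runs 2 units, time = 18
  J5 runs 2 units, time = 20
  J1 runs 2 units, time = 22
  J2 runs 2 units, time = 24
  J3 runs 2 units, time = 26
  J4 runs 2 units, time = 28
  J5 runs 2 units, time = 30
  J1 runs 2 units, time = 32
  J2 runs 1 units, time = 33
  J3 runs 2 units, time = 35
  J5 runs 2 units, time = 37
  J1 runs 1 units, time = 38
  J3 runs 2 units, time = 40
  J3 runs 2 units, time = 42
  J3 runs 1 units, time = 43
Finish times: [38, 33, 43, 28, 37]
Average turnaround = 179/5 = 35.8

35.8


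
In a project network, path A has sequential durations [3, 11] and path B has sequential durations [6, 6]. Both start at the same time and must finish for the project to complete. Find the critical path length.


Path A total = 3 + 11 = 14
Path B total = 6 + 6 = 12
Critical path = longest path = max(14, 12) = 14

14


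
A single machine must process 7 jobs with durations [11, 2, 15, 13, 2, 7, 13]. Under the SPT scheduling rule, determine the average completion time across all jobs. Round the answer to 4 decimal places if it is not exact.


Sort jobs by processing time (SPT order): [2, 2, 7, 11, 13, 13, 15]
Compute completion times sequentially:
  Job 1: processing = 2, completes at 2
  Job 2: processing = 2, completes at 4
  Job 3: processing = 7, completes at 11
  Job 4: processing = 11, completes at 22
  Job 5: processing = 13, completes at 35
  Job 6: processing = 13, completes at 48
  Job 7: processing = 15, completes at 63
Sum of completion times = 185
Average completion time = 185/7 = 26.4286

26.4286
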